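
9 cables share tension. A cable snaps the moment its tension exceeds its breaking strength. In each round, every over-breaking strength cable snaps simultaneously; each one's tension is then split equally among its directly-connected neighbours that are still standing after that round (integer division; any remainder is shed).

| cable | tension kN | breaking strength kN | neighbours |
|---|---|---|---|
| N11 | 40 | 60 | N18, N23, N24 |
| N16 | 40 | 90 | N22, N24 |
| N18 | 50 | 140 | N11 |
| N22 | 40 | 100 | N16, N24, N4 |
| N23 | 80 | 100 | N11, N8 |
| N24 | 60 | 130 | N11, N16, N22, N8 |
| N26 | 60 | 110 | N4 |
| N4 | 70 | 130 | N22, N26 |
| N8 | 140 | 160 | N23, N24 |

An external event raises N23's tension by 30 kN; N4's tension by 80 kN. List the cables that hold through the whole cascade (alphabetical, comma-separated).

Round 1 — N23 at 110 > 100; N4 at 150 > 130. N23, N4 snap.
  N23 sheds 110 kN to N11, N8: 55 each.
    N11: 40+55 = 95 > 60
    N8: 140+55 = 195 > 160
  N4 sheds 150 kN to N22, N26: 75 each.
    N22: 40+75 = 115 > 100
    N26: 60+75 = 135 > 110
Round 2 — N11, N22, N26, N8 snap.
  N11 sheds 95 kN to N18, N24: 47 each (1 lost).
    N18: 50+47 = 97 ≤ 140
    N24: 60+47 = 107 ≤ 130
  N22 sheds 115 kN to N16, N24: 57 each (1 lost).
    N16: 40+57 = 97 > 90
    N24: 107+57 = 164 > 130
  N26 sheds 135 kN: no online neighbours, lost.
  N8 sheds 195 kN to N24: 195 each.
    N24: 164+195 = 359 > 130
Round 3 — N16, N24 snap.
  N16 sheds 97 kN: no online neighbours, lost.
  N24 sheds 359 kN: no online neighbours, lost.
No further breaks.

N18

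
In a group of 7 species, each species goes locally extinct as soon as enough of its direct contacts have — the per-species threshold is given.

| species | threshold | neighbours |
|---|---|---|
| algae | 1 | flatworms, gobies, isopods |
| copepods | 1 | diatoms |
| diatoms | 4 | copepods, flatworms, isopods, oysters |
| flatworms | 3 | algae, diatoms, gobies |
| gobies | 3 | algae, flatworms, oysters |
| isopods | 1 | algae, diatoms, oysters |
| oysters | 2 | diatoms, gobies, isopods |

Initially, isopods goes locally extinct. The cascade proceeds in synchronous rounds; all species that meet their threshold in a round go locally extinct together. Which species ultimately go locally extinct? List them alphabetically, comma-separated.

algae, isopods

Round 1 — isopods goes locally extinct (initial).
Round 2 — checking thresholds:
  algae: 1 of 3 neighbours ≥ 1, goes locally extinct.
  diatoms: 1 of 4 neighbours < 4, holds.
  oysters: 1 of 3 neighbours < 2, holds.
Round 3 — no new extinctions; cascade stops.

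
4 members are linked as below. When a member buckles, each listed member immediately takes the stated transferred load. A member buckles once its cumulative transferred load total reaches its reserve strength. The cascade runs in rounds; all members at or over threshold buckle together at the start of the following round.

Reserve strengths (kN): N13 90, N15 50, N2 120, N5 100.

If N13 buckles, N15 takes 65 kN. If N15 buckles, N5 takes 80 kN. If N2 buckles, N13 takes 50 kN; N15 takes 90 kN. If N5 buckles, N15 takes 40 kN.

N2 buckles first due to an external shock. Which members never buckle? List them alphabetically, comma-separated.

Round 1 — N2 buckles (initial).
  N13: +50 → 50 < 90
  N15: +90 → 90 ≥ 50
Round 2 — N15 buckles.
  N5: +80 → 80 < 100
No further bucklings.

N13, N5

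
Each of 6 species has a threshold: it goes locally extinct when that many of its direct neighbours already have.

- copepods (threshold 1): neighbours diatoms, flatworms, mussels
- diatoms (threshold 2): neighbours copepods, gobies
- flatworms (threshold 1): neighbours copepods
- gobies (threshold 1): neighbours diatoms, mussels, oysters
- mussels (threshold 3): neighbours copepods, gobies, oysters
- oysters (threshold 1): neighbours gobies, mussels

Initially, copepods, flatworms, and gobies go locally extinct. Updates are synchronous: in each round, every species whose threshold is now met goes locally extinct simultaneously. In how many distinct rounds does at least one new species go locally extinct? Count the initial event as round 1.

3

Round 1 — copepods, flatworms, gobies go locally extinct (initial).
Round 2 — checking thresholds:
  diatoms: 2 of 2 neighbours ≥ 2, goes locally extinct.
  mussels: 2 of 3 neighbours < 3, below threshold.
  oysters: 1 of 2 neighbours ≥ 1, goes locally extinct.
Round 3 — checking thresholds:
  mussels: 3 of 3 neighbours ≥ 3, goes locally extinct.
Round 4 — no new extinctions; cascade stops.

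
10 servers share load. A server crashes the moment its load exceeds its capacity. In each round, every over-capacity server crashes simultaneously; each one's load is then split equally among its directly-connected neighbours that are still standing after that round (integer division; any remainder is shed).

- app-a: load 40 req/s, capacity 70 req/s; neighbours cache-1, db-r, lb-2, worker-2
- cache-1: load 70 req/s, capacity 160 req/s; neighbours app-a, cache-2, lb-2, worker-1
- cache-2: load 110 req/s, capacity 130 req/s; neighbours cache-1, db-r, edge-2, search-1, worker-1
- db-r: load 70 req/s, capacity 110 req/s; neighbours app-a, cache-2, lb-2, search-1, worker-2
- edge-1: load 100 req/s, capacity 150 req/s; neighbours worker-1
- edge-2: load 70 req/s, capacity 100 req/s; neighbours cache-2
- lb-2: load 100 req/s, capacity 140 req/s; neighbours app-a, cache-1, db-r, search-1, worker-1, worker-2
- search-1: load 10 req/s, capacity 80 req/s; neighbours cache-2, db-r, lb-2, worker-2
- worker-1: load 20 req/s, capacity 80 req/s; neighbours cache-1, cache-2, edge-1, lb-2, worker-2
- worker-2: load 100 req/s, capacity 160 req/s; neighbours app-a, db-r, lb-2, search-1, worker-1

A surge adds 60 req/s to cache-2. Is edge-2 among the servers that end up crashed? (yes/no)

yes

Round 1 — cache-2 at 170 > 130. cache-2 crashes.
  cache-2 sheds 170 req/s to cache-1, db-r, edge-2, search-1, worker-1: 34 each.
    cache-1: 70+34 = 104 ≤ 160
    db-r: 70+34 = 104 ≤ 110
    edge-2: 70+34 = 104 > 100
    search-1: 10+34 = 44 ≤ 80
    worker-1: 20+34 = 54 ≤ 80
Round 2 — edge-2 crashes.
  edge-2 sheds 104 req/s: no online neighbours, lost.
No further crashes.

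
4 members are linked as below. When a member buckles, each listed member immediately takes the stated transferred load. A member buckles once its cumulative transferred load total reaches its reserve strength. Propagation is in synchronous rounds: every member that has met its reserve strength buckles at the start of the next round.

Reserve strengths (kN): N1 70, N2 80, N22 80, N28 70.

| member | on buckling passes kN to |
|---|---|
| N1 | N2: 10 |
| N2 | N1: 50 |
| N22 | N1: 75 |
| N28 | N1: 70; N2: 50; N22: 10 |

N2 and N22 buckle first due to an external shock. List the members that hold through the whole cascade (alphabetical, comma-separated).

N28

Round 1 — N2, N22 buckle (initial).
  N1: +50+75 → 125 ≥ 70
Round 2 — N1 buckles.
No further bucklings.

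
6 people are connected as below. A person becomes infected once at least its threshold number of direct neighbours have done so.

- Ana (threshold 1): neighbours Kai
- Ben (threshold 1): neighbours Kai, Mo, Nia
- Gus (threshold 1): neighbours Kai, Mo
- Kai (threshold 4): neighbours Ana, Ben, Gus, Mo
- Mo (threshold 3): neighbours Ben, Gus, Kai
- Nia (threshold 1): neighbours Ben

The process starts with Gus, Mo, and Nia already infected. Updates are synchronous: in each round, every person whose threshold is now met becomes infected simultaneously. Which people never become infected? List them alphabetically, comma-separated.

Round 1 — Gus, Mo, Nia become infected (initial).
Round 2 — checking thresholds:
  Ben: 2 of 3 neighbours ≥ 1, becomes infected.
  Kai: 2 of 4 neighbours < 4, holds.
Round 3 — no new infections; cascade stops.

Ana, Kai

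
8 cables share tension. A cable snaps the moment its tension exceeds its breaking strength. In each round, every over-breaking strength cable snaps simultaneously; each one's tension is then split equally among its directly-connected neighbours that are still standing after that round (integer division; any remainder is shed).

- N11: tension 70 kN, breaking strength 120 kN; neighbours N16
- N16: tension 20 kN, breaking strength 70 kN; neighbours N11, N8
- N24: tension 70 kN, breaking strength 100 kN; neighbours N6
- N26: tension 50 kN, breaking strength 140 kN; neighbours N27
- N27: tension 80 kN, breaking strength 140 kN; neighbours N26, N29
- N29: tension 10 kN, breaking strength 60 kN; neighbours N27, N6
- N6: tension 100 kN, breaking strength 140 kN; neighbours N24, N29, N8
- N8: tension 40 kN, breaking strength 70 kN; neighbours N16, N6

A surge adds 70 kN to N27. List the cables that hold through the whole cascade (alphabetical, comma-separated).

N26

Round 1 — N27 at 150 > 140. N27 snaps.
  N27 sheds 150 kN to N26, N29: 75 each.
    N26: 50+75 = 125 ≤ 140
    N29: 10+75 = 85 > 60
Round 2 — N29 snaps.
  N29 sheds 85 kN to N6: 85 each.
    N6: 100+85 = 185 > 140
Round 3 — N6 snaps.
  N6 sheds 185 kN to N24, N8: 92 each (1 lost).
    N24: 70+92 = 162 > 100
    N8: 40+92 = 132 > 70
Round 4 — N24, N8 snap.
  N24 sheds 162 kN: no online neighbours, lost.
  N8 sheds 132 kN to N16: 132 each.
    N16: 20+132 = 152 > 70
Round 5 — N16 snaps.
  N16 sheds 152 kN to N11: 152 each.
    N11: 70+152 = 222 > 120
Round 6 — N11 snaps.
  N11 sheds 222 kN: no online neighbours, lost.
No further breaks.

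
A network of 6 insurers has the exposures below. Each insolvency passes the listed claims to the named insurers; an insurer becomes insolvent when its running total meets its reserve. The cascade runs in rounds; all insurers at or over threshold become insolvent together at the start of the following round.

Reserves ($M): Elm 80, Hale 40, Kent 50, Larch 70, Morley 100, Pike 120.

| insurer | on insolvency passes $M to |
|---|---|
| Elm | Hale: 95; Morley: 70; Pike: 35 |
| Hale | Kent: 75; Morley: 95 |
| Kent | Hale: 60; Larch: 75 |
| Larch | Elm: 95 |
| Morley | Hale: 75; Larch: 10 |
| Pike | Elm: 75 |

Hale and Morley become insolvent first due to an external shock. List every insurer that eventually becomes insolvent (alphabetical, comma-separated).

Elm, Hale, Kent, Larch, Morley

Round 1 — Hale, Morley become insolvent (initial).
  Kent: +75 → 75 ≥ 50
  Larch: +10 → 10 < 70
Round 2 — Kent becomes insolvent.
  Larch: +75 → 85 ≥ 70
Round 3 — Larch becomes insolvent.
  Elm: +95 → 95 ≥ 80
Round 4 — Elm becomes insolvent.
  Pike: +35 → 35 < 120
No further insolvencies.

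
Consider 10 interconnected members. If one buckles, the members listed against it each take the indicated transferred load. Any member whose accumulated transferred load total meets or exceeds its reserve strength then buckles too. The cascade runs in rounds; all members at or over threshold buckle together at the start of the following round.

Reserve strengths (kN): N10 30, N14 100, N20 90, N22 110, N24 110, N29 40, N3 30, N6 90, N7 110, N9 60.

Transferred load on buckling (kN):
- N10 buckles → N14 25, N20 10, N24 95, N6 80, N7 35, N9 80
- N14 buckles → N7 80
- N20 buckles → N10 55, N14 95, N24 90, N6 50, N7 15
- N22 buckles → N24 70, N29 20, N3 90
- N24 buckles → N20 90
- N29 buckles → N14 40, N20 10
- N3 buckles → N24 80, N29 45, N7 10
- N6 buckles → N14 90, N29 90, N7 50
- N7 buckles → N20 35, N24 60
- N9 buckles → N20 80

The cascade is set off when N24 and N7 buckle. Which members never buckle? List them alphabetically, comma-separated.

Round 1 — N24, N7 buckle (initial).
  N20: +90+35 → 125 ≥ 90
Round 2 — N20 buckles.
  N10: +55 → 55 ≥ 30
  N14: +95 → 95 < 100
  N6: +50 → 50 < 90
Round 3 — N10 buckles.
  N14: +25 → 120 ≥ 100
  N6: +80 → 130 ≥ 90
  N9: +80 → 80 ≥ 60
Round 4 — N14, N6, N9 buckle.
  N29: +90 → 90 ≥ 40
Round 5 — N29 buckles.
No further bucklings.

N22, N3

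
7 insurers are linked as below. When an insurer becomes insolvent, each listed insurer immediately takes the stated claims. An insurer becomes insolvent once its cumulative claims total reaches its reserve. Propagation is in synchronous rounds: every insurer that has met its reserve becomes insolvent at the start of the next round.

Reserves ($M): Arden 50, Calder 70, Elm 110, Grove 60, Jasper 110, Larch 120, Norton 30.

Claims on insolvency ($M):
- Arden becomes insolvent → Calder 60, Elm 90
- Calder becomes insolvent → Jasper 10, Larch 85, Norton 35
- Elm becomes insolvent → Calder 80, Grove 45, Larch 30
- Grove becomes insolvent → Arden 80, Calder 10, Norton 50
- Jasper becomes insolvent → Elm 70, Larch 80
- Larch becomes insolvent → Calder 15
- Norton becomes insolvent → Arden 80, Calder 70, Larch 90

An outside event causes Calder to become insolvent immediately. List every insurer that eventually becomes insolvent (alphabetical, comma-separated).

Arden, Calder, Larch, Norton

Round 1 — Calder becomes insolvent (initial).
  Jasper: +10 → 10 < 110
  Larch: +85 → 85 < 120
  Norton: +35 → 35 ≥ 30
Round 2 — Norton becomes insolvent.
  Arden: +80 → 80 ≥ 50
  Larch: +90 → 175 ≥ 120
Round 3 — Arden, Larch become insolvent.
  Elm: +90 → 90 < 110
No further insolvencies.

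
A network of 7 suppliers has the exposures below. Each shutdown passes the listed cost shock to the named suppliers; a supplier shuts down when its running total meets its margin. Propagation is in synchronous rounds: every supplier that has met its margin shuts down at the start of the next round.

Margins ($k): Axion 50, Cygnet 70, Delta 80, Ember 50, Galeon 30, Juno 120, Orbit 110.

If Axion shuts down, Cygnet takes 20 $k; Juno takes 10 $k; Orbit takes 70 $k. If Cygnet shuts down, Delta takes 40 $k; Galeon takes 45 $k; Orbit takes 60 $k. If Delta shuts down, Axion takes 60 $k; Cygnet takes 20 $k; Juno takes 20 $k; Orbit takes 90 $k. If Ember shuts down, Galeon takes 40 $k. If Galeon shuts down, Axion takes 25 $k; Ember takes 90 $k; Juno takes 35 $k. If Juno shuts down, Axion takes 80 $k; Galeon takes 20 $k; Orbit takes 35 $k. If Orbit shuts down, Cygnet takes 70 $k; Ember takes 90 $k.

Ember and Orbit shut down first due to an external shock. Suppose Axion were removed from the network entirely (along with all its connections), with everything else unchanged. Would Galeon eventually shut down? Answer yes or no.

With Axion removed:
Round 1 — Ember, Orbit shut down (initial).
  Cygnet: +70 → 70 ≥ 70
  Galeon: +40 → 40 ≥ 30
Round 2 — Cygnet, Galeon shut down.
  Delta: +40 → 40 < 80
  Juno: +35 → 35 < 120
No further shutdowns.

yes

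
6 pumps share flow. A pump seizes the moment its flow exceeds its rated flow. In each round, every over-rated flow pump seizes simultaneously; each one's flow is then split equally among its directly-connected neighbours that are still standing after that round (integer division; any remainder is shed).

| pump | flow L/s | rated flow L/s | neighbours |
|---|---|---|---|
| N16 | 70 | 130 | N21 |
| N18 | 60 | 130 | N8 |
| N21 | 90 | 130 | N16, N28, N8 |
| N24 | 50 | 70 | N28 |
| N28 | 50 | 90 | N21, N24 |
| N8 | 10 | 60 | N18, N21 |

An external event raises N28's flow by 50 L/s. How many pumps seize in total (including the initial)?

Round 1 — N28 at 100 > 90. N28 seizes.
  N28 sheds 100 L/s to N21, N24: 50 each.
    N21: 90+50 = 140 > 130
    N24: 50+50 = 100 > 70
Round 2 — N21, N24 seize.
  N21 sheds 140 L/s to N16, N8: 70 each.
    N16: 70+70 = 140 > 130
    N8: 10+70 = 80 > 60
  N24 sheds 100 L/s: no online neighbours, lost.
Round 3 — N16, N8 seize.
  N16 sheds 140 L/s: no online neighbours, lost.
  N8 sheds 80 L/s to N18: 80 each.
    N18: 60+80 = 140 > 130
Round 4 — N18 seizes.
  N18 sheds 140 L/s: no online neighbours, lost.
No further seizures.

6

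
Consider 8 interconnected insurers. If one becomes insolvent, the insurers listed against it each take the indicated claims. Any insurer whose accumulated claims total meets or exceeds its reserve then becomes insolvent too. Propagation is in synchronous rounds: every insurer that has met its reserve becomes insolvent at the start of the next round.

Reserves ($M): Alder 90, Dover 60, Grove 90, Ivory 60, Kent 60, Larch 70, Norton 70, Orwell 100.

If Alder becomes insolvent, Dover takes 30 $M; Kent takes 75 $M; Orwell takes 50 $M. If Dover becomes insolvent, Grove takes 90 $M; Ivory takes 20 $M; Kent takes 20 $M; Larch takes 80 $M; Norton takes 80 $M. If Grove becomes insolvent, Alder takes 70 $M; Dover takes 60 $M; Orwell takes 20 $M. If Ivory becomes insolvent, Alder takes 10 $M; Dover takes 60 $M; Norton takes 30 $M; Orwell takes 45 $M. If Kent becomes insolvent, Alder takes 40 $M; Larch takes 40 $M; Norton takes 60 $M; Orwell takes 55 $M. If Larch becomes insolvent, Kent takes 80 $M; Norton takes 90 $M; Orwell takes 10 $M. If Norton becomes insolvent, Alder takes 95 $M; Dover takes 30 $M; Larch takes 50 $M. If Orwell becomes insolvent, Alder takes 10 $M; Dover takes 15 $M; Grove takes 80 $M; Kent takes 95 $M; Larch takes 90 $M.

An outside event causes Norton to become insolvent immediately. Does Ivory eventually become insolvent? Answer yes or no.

Round 1 — Norton becomes insolvent (initial).
  Alder: +95 → 95 ≥ 90
  Dover: +30 → 30 < 60
  Larch: +50 → 50 < 70
Round 2 — Alder becomes insolvent.
  Dover: +30 → 60 ≥ 60
  Kent: +75 → 75 ≥ 60
  Orwell: +50 → 50 < 100
Round 3 — Dover, Kent become insolvent.
  Grove: +90 → 90 ≥ 90
  Ivory: +20 → 20 < 60
  Larch: +80+40 → 170 ≥ 70
  Orwell: +55 → 105 ≥ 100
Round 4 — Grove, Larch, Orwell become insolvent.
No further insolvencies.

no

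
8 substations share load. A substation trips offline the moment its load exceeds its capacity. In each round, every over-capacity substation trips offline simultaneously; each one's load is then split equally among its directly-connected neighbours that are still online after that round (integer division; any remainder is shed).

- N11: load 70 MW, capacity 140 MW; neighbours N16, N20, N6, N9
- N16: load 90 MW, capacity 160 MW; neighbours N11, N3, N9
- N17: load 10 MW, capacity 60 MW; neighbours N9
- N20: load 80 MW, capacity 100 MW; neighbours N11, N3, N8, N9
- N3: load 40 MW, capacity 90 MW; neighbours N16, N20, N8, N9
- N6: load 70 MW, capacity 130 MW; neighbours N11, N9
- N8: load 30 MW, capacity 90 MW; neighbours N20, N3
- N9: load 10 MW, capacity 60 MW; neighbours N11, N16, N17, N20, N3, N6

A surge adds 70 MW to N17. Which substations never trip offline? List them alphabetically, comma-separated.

N11, N16, N20, N3, N6, N8

Round 1 — N17 at 80 > 60. N17 trips offline.
  N17 sheds 80 MW to N9: 80 each.
    N9: 10+80 = 90 > 60
Round 2 — N9 trips offline.
  N9 sheds 90 MW to N11, N16, N20, N3, N6: 18 each.
    N11: 70+18 = 88 ≤ 140
    N16: 90+18 = 108 ≤ 160
    N20: 80+18 = 98 ≤ 100
    N3: 40+18 = 58 ≤ 90
    N6: 70+18 = 88 ≤ 130
No further trips.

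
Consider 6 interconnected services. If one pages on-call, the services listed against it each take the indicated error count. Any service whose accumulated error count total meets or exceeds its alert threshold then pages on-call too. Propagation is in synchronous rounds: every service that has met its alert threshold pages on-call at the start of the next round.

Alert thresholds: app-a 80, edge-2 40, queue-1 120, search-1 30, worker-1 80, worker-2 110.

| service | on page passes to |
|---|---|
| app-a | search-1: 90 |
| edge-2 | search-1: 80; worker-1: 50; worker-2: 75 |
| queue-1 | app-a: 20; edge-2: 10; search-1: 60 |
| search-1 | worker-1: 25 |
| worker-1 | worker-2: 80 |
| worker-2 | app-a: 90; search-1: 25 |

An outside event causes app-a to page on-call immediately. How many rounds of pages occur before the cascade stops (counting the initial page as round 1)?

Round 1 — app-a pages on-call (initial).
  search-1: +90 → 90 ≥ 30
Round 2 — search-1 pages on-call.
  worker-1: +25 → 25 < 80
No further pages.

2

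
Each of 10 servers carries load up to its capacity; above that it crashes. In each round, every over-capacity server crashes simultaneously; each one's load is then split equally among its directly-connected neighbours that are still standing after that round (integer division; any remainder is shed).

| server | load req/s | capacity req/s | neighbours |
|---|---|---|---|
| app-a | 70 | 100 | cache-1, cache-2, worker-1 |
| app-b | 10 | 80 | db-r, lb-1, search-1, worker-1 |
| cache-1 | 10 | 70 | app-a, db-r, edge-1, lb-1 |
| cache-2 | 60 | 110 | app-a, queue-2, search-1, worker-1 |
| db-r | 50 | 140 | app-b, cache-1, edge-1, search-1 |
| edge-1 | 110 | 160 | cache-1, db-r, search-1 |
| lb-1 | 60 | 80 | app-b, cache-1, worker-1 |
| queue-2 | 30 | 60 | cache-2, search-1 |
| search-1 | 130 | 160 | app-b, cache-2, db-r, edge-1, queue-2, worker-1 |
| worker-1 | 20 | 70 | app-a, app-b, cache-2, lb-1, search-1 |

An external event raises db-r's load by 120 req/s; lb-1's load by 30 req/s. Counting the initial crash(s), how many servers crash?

10

Round 1 — db-r at 170 > 140; lb-1 at 90 > 80. db-r, lb-1 crash.
  db-r sheds 170 req/s to app-b, cache-1, edge-1, search-1: 42 each (2 lost).
    app-b: 10+42 = 52 ≤ 80
    cache-1: 10+42 = 52 ≤ 70
    edge-1: 110+42 = 152 ≤ 160
    search-1: 130+42 = 172 > 160
  lb-1 sheds 90 req/s to app-b, cache-1, worker-1: 30 each.
    app-b: 52+30 = 82 > 80
    cache-1: 52+30 = 82 > 70
    worker-1: 20+30 = 50 ≤ 70
Round 2 — app-b, cache-1, search-1 crash.
  app-b sheds 82 req/s to worker-1: 82 each.
    worker-1: 50+82 = 132 > 70
  cache-1 sheds 82 req/s to app-a, edge-1: 41 each.
    app-a: 70+41 = 111 > 100
    edge-1: 152+41 = 193 > 160
  search-1 sheds 172 req/s to cache-2, edge-1, queue-2, worker-1: 43 each.
    cache-2: 60+43 = 103 ≤ 110
    edge-1: 193+43 = 236 > 160
    queue-2: 30+43 = 73 > 60
    worker-1: 132+43 = 175 > 70
Round 3 — app-a, edge-1, queue-2, worker-1 crash.
  app-a sheds 111 req/s to cache-2: 111 each.
    cache-2: 103+111 = 214 > 110
  edge-1 sheds 236 req/s: no online neighbours, lost.
  queue-2 sheds 73 req/s to cache-2: 73 each.
    cache-2: 214+73 = 287 > 110
  worker-1 sheds 175 req/s to cache-2: 175 each.
    cache-2: 287+175 = 462 > 110
Round 4 — cache-2 crashes.
  cache-2 sheds 462 req/s: no online neighbours, lost.
No further crashes.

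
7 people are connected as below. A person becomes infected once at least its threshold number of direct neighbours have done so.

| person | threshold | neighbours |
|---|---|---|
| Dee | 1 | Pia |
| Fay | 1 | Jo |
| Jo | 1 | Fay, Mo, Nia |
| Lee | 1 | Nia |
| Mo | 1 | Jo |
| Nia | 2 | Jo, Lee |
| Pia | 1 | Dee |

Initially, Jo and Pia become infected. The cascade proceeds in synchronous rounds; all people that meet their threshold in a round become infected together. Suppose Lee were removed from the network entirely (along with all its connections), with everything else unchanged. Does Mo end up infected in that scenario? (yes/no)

yes

With Lee removed:
Round 1 — Jo, Pia become infected (initial).
Round 2 — checking thresholds:
  Dee: 1 of 1 neighbours ≥ 1, becomes infected.
  Fay: 1 of 1 neighbours ≥ 1, becomes infected.
  Mo: 1 of 1 neighbours ≥ 1, becomes infected.
  Nia: 1 of 1 neighbours < 2, not yet.
Round 3 — no new infections; cascade stops.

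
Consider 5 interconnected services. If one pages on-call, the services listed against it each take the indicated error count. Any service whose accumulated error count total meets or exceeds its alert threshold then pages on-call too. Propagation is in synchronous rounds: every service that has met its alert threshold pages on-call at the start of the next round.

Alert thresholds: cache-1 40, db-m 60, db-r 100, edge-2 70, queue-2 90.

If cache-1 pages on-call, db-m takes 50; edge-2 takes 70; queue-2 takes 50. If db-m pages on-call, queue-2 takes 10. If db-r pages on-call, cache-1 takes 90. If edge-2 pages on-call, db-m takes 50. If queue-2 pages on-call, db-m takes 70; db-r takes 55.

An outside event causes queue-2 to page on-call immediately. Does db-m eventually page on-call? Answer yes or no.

yes

Round 1 — queue-2 pages on-call (initial).
  db-m: +70 → 70 ≥ 60
  db-r: +55 → 55 < 100
Round 2 — db-m pages on-call.
No further pages.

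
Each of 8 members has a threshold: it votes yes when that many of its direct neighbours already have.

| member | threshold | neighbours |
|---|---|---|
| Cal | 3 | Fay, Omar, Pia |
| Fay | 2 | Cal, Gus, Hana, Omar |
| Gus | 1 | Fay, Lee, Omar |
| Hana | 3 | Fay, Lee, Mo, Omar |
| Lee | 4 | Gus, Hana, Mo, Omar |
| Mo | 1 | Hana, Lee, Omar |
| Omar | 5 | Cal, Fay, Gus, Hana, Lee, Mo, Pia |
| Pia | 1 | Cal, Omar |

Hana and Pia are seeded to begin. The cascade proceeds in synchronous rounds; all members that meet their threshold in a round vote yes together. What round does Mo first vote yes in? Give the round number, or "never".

2

Round 1 — Hana, Pia vote yes (initial).
Round 2 — checking thresholds:
  Cal: 1 of 3 neighbours < 3, not yet.
  Fay: 1 of 4 neighbours < 2, not yet.
  Lee: 1 of 4 neighbours < 4, not yet.
  Mo: 1 of 3 neighbours ≥ 1, votes yes.
  Omar: 2 of 7 neighbours < 5, not yet.
Round 3 — no new yes votes; cascade stops.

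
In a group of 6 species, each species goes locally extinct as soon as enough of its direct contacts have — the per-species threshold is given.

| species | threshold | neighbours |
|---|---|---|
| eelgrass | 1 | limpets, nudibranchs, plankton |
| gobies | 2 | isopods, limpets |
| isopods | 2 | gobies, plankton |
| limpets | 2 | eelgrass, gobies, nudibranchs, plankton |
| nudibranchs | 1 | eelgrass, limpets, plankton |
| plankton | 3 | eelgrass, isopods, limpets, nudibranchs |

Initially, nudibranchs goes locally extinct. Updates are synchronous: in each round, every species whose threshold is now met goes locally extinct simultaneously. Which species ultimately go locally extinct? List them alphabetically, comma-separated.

eelgrass, limpets, nudibranchs, plankton

Round 1 — nudibranchs goes locally extinct (initial).
Round 2 — checking thresholds:
  eelgrass: 1 of 3 neighbours ≥ 1, goes locally extinct.
  limpets: 1 of 4 neighbours < 2, not yet.
  plankton: 1 of 4 neighbours < 3, not yet.
Round 3 — checking thresholds:
  limpets: 2 of 4 neighbours ≥ 2, goes locally extinct.
  plankton: 2 of 4 neighbours < 3, not yet.
Round 4 — checking thresholds:
  gobies: 1 of 2 neighbours < 2, not yet.
  plankton: 3 of 4 neighbours ≥ 3, goes locally extinct.
Round 5 — no new extinctions; cascade stops.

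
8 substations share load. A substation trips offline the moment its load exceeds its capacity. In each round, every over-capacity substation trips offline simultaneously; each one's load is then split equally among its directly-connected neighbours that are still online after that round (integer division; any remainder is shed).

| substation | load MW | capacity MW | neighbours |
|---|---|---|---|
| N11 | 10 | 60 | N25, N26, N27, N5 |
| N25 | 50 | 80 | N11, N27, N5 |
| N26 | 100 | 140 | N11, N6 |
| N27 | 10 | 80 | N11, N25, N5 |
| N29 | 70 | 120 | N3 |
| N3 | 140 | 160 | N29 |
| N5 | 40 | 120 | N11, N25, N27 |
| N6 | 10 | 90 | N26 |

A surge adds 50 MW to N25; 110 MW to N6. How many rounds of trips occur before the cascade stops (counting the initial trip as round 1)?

Round 1 — N25 at 100 > 80; N6 at 120 > 90. N25, N6 trip offline.
  N25 sheds 100 MW to N11, N27, N5: 33 each (1 lost).
    N11: 10+33 = 43 ≤ 60
    N27: 10+33 = 43 ≤ 80
    N5: 40+33 = 73 ≤ 120
  N6 sheds 120 MW to N26: 120 each.
    N26: 100+120 = 220 > 140
Round 2 — N26 trips offline.
  N26 sheds 220 MW to N11: 220 each.
    N11: 43+220 = 263 > 60
Round 3 — N11 trips offline.
  N11 sheds 263 MW to N27, N5: 131 each (1 lost).
    N27: 43+131 = 174 > 80
    N5: 73+131 = 204 > 120
Round 4 — N27, N5 trip offline.
  N27 sheds 174 MW: no online neighbours, lost.
  N5 sheds 204 MW: no online neighbours, lost.
No further trips.

4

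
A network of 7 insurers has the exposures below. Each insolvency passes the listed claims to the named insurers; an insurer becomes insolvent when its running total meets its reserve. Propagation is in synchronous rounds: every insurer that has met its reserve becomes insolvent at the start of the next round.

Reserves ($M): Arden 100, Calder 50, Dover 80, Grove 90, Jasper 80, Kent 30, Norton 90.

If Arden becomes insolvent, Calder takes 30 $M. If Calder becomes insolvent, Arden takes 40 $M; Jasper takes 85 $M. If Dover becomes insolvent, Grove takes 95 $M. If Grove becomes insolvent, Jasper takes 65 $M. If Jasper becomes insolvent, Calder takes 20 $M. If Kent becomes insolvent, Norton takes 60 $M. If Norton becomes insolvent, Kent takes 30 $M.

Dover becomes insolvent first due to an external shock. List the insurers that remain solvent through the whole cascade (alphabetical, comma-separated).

Round 1 — Dover becomes insolvent (initial).
  Grove: +95 → 95 ≥ 90
Round 2 — Grove becomes insolvent.
  Jasper: +65 → 65 < 80
No further insolvencies.

Arden, Calder, Jasper, Kent, Norton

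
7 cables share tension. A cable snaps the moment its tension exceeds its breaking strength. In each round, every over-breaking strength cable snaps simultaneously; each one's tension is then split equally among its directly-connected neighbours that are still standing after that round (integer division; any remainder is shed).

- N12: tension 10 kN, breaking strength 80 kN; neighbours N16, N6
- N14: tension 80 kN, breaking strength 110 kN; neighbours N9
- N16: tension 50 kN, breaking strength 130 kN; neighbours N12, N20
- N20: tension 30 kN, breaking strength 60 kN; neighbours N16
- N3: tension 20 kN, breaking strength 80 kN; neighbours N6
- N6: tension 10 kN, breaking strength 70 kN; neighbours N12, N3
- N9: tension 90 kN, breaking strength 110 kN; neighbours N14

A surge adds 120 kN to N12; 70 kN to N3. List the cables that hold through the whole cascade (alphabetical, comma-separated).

Round 1 — N12 at 130 > 80; N3 at 90 > 80. N12, N3 snap.
  N12 sheds 130 kN to N16, N6: 65 each.
    N16: 50+65 = 115 ≤ 130
    N6: 10+65 = 75 > 70
  N3 sheds 90 kN to N6: 90 each.
    N6: 75+90 = 165 > 70
Round 2 — N6 snaps.
  N6 sheds 165 kN: no online neighbours, lost.
No further breaks.

N14, N16, N20, N9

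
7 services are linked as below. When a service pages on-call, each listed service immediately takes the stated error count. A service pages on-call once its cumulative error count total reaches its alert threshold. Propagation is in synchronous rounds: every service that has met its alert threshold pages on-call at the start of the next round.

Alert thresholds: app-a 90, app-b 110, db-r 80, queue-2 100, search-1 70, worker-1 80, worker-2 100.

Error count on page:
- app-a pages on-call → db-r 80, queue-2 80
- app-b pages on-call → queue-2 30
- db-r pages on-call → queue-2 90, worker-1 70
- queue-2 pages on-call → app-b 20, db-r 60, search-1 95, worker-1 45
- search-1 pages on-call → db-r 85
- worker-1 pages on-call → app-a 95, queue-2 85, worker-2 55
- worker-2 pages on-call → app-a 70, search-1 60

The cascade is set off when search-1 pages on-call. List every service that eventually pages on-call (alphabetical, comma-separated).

db-r, search-1

Round 1 — search-1 pages on-call (initial).
  db-r: +85 → 85 ≥ 80
Round 2 — db-r pages on-call.
  queue-2: +90 → 90 < 100
  worker-1: +70 → 70 < 80
No further pages.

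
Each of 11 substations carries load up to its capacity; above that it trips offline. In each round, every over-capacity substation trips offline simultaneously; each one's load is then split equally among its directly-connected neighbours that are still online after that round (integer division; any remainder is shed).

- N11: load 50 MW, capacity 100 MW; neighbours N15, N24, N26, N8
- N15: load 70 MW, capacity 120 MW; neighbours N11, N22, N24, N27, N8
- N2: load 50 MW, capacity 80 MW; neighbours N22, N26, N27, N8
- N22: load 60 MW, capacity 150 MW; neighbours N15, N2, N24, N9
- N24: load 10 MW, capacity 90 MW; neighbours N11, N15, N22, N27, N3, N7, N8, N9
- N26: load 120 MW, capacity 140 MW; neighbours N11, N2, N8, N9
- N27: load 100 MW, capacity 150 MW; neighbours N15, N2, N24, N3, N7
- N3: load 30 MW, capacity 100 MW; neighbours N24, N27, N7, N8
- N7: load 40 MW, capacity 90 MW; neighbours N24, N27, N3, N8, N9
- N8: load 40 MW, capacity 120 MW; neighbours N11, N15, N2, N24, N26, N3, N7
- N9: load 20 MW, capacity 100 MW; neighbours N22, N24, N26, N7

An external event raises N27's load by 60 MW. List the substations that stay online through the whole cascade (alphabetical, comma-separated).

Round 1 — N27 at 160 > 150. N27 trips offline.
  N27 sheds 160 MW to N15, N2, N24, N3, N7: 32 each.
    N15: 70+32 = 102 ≤ 120
    N2: 50+32 = 82 > 80
    N24: 10+32 = 42 ≤ 90
    N3: 30+32 = 62 ≤ 100
    N7: 40+32 = 72 ≤ 90
Round 2 — N2 trips offline.
  N2 sheds 82 MW to N22, N26, N8: 27 each (1 lost).
    N22: 60+27 = 87 ≤ 150
    N26: 120+27 = 147 > 140
    N8: 40+27 = 67 ≤ 120
Round 3 — N26 trips offline.
  N26 sheds 147 MW to N11, N8, N9: 49 each.
    N11: 50+49 = 99 ≤ 100
    N8: 67+49 = 116 ≤ 120
    N9: 20+49 = 69 ≤ 100
No further trips.

N11, N15, N22, N24, N3, N7, N8, N9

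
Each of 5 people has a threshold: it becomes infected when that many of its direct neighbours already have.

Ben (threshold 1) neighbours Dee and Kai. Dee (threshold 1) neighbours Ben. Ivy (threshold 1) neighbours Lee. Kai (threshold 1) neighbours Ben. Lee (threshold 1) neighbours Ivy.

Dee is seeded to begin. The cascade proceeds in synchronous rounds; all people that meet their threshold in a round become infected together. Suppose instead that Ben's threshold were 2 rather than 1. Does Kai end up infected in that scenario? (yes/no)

With Ben's threshold at 2:
Round 1 — Dee becomes infected (initial).
Round 2 — no new infections; cascade stops.

no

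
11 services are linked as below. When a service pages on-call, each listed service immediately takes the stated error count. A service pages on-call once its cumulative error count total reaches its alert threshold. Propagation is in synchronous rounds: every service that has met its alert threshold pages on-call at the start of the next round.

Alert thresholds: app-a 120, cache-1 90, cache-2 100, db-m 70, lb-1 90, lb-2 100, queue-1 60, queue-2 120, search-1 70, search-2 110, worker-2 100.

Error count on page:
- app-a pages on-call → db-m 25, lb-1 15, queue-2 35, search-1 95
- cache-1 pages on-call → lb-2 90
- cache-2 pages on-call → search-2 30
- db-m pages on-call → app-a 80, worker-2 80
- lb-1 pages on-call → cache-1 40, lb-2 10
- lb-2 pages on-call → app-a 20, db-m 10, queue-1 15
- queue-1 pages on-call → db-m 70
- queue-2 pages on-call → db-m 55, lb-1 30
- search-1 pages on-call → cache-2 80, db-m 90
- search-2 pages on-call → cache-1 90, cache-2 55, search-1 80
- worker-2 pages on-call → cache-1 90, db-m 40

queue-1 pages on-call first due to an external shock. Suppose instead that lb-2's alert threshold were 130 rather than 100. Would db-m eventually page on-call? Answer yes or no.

yes

With lb-2's alert threshold at 130:
Round 1 — queue-1 pages on-call (initial).
  db-m: +70 → 70 ≥ 70
Round 2 — db-m pages on-call.
  app-a: +80 → 80 < 120
  worker-2: +80 → 80 < 100
No further pages.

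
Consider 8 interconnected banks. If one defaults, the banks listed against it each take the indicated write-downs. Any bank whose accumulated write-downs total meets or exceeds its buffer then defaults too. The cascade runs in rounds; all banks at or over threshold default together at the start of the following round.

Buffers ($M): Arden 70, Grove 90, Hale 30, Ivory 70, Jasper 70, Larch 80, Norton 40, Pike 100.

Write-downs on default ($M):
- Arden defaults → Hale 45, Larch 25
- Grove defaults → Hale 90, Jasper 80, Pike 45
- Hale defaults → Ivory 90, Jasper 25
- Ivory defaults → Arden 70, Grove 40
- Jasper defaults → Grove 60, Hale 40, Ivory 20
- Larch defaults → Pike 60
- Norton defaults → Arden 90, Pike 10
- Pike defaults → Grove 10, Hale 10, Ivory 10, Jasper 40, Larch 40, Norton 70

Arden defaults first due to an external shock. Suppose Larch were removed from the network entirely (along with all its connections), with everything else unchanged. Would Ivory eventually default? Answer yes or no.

With Larch removed:
Round 1 — Arden defaults (initial).
  Hale: +45 → 45 ≥ 30
Round 2 — Hale defaults.
  Ivory: +90 → 90 ≥ 70
  Jasper: +25 → 25 < 70
Round 3 — Ivory defaults.
  Grove: +40 → 40 < 90
No further defaults.

yes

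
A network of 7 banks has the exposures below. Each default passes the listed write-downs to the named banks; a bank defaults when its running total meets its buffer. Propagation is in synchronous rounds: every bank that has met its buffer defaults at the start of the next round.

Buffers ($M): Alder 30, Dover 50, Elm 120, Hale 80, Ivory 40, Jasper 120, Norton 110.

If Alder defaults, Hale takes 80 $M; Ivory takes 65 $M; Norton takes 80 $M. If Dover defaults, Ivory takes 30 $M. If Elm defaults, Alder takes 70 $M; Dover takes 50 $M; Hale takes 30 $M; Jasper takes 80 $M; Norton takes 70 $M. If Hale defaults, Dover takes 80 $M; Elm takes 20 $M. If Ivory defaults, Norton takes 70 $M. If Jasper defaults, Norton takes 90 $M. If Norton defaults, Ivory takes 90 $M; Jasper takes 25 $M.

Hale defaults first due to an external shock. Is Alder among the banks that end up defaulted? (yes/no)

no

Round 1 — Hale defaults (initial).
  Dover: +80 → 80 ≥ 50
  Elm: +20 → 20 < 120
Round 2 — Dover defaults.
  Ivory: +30 → 30 < 40
No further defaults.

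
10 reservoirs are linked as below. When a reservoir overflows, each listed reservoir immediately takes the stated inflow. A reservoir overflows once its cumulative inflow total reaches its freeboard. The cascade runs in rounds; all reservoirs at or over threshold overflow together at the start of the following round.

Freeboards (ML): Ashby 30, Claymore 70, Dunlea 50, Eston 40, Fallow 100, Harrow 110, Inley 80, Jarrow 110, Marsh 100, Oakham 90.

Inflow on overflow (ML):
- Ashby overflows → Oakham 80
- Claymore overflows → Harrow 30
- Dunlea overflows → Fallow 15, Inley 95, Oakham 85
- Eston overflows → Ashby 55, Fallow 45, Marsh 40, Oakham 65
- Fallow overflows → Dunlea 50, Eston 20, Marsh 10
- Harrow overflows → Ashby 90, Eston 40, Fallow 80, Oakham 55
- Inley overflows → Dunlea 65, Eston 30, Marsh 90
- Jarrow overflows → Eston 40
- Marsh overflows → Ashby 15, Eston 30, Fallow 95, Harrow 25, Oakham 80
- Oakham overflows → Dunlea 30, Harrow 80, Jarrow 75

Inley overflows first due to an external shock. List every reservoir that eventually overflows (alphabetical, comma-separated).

Dunlea, Inley

Round 1 — Inley overflows (initial).
  Dunlea: +65 → 65 ≥ 50
  Eston: +30 → 30 < 40
  Marsh: +90 → 90 < 100
Round 2 — Dunlea overflows.
  Fallow: +15 → 15 < 100
  Oakham: +85 → 85 < 90
No further overflows.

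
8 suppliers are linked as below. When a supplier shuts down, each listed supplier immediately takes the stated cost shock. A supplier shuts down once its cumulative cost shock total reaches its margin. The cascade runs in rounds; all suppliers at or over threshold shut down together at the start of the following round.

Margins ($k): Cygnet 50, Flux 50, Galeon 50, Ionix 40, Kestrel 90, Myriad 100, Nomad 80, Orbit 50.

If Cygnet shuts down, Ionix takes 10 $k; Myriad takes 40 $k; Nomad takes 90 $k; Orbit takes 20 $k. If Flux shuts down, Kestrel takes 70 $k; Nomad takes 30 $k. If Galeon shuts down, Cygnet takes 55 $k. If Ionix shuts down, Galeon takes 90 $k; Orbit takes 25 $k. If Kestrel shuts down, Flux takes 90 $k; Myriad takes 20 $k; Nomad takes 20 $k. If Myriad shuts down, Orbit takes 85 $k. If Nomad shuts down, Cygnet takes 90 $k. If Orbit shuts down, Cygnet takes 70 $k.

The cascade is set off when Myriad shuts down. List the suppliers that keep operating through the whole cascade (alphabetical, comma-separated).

Flux, Galeon, Ionix, Kestrel

Round 1 — Myriad shuts down (initial).
  Orbit: +85 → 85 ≥ 50
Round 2 — Orbit shuts down.
  Cygnet: +70 → 70 ≥ 50
Round 3 — Cygnet shuts down.
  Ionix: +10 → 10 < 40
  Nomad: +90 → 90 ≥ 80
Round 4 — Nomad shuts down.
No further shutdowns.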